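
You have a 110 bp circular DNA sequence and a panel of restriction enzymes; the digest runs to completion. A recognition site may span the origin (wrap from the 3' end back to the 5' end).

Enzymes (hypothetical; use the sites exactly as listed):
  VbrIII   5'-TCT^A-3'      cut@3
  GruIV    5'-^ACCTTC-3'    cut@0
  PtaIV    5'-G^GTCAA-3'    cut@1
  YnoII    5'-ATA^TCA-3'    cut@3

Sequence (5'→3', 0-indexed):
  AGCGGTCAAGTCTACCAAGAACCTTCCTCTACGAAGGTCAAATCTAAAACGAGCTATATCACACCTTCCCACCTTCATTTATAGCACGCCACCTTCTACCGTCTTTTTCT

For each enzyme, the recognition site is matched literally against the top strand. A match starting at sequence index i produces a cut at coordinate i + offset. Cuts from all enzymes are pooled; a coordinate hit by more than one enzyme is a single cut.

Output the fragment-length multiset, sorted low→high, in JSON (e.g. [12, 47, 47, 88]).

Scan for sites:
  VbrIII (TCTA, off=3): starts [10, 27, 42, 94, 107] → cuts [0, 13, 30, 45, 97]
  GruIV (ACCTTC, off=0): starts [20, 62, 70, 90] → cuts [20, 62, 70, 90]
  PtaIV (GGTCAA, off=1): starts [3, 35] → cuts [4, 36]
  YnoII (ATATCA, off=3): starts [55] → cuts [58]

All cut coordinates (distinct, sorted): [0, 4, 13, 20, 30, 36, 45, 58, 62, 70, 90, 97]

Fragment lengths:
  0→4: 4 bp
  4→13: 9 bp
  13→20: 7 bp
  20→30: 10 bp
  30→36: 6 bp
  36→45: 9 bp
  45→58: 13 bp
  58→62: 4 bp
  62→70: 8 bp
  70→90: 20 bp
  90→97: 7 bp
  97→0 (wrap): 110-97+0 = 13 bp

[4,4,6,7,7,8,9,9,10,13,13,20]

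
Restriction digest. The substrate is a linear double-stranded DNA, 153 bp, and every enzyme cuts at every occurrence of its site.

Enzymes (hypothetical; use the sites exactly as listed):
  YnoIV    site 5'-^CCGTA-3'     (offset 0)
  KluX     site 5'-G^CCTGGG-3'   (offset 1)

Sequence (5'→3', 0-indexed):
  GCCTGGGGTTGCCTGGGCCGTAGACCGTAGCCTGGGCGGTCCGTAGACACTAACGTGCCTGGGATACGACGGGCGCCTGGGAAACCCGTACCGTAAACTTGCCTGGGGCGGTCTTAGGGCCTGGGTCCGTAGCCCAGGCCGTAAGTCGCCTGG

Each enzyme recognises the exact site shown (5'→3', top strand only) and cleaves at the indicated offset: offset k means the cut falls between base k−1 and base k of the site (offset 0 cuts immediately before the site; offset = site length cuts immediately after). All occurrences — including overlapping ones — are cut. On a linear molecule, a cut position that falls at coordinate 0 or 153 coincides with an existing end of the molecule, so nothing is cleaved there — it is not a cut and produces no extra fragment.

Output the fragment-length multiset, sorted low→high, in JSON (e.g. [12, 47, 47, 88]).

[1,5,6,6,7,7,10,10,10,11,12,15,17,18,18]

Site scan:
  YnoIV (CCGTA, off=0): starts [17, 24, 40, 85, 90, 126, 138] → cuts [17, 24, 40, 85, 90, 126, 138]
  KluX (GCCTGGG, off=1): starts [0, 10, 29, 56, 74, 100, 118] → cuts [1, 11, 30, 57, 75, 101, 119]

All cut coordinates (distinct, sorted): [1, 11, 17, 24, 30, 40, 57, 75, 85, 90, 101, 119, 126, 138]

Fragments:
  [0,1): 1 bp
  [1,11): 10 bp
  [11,17): 6 bp
  [17,24): 7 bp
  [24,30): 6 bp
  [30,40): 10 bp
  [40,57): 17 bp
  [57,75): 18 bp
  [75,85): 10 bp
  [85,90): 5 bp
  [90,101): 11 bp
  [101,119): 18 bp
  [119,126): 7 bp
  [126,138): 12 bp
  [138,153): 15 bp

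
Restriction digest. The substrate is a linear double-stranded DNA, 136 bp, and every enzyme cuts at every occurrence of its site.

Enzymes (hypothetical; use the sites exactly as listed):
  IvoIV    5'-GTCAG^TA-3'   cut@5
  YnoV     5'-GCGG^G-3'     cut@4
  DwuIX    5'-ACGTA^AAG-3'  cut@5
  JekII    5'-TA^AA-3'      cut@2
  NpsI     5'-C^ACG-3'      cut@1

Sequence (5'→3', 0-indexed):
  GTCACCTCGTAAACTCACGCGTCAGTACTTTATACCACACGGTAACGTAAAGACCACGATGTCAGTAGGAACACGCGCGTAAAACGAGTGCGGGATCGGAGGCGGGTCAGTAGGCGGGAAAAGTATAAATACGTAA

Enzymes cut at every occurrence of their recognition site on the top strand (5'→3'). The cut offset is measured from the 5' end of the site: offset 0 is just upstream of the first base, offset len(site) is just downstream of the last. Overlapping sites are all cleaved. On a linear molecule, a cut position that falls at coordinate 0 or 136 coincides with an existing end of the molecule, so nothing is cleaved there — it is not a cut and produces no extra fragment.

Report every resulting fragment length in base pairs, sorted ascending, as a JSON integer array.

[5,5,6,7,7,9,9,9,10,10,11,11,12,12,13]

Site scan:
  IvoIV (GTCAGTA, off=5): starts [20, 60, 105] → cuts [25, 65, 110]
  YnoV (GCGGG, off=4): starts [89, 101, 113] → cuts [93, 105, 117]
  DwuIX (ACGTAAAG, off=5): starts [44] → cuts [49]
  JekII (TAAA, off=2): starts [9, 47, 79, 125] → cuts [11, 49, 81, 127]
  NpsI (CACG, off=1): starts [15, 37, 54, 71] → cuts [16, 38, 55, 72]

All cut coordinates (distinct, sorted): [11, 16, 25, 38, 49, 55, 65, 72, 81, 93, 105, 110, 117, 127]

Fragment lengths:
  [0,11): 11 bp
  [11,16): 5 bp
  [16,25): 9 bp
  [25,38): 13 bp
  [38,49): 11 bp
  [49,55): 6 bp
  [55,65): 10 bp
  [65,72): 7 bp
  [72,81): 9 bp
  [81,93): 12 bp
  [93,105): 12 bp
  [105,110): 5 bp
  [110,117): 7 bp
  [117,127): 10 bp
  [127,136): 9 bp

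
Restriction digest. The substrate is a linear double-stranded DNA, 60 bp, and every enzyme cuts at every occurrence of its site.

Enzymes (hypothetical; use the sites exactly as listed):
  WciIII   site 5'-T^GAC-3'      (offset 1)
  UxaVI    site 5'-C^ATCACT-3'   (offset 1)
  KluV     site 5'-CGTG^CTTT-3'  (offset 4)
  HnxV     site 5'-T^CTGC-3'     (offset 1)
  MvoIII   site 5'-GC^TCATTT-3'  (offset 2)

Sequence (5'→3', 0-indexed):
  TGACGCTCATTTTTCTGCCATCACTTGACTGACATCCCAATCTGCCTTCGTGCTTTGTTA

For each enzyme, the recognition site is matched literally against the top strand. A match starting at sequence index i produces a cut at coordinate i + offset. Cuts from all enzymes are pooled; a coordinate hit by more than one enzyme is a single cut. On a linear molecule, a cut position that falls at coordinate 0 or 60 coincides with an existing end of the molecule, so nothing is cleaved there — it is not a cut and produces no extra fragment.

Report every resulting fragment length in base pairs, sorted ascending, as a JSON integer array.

Site scan:
  WciIII (TGAC, off=1): starts [0, 25, 29] → cuts [1, 26, 30]
  UxaVI (CATCACT, off=1): starts [18] → cuts [19]
  KluV (CGTGCTTT, off=4): starts [48] → cuts [52]
  HnxV (TCTGC, off=1): starts [13, 40] → cuts [14, 41]
  MvoIII (GCTCATTT, off=2): starts [4] → cuts [6]

All cut coordinates (distinct, sorted): [1, 6, 14, 19, 26, 30, 41, 52]

Fragments:
  [0,1): 1 bp
  [1,6): 5 bp
  [6,14): 8 bp
  [14,19): 5 bp
  [19,26): 7 bp
  [26,30): 4 bp
  [30,41): 11 bp
  [41,52): 11 bp
  [52,60): 8 bp

[1,4,5,5,7,8,8,11,11]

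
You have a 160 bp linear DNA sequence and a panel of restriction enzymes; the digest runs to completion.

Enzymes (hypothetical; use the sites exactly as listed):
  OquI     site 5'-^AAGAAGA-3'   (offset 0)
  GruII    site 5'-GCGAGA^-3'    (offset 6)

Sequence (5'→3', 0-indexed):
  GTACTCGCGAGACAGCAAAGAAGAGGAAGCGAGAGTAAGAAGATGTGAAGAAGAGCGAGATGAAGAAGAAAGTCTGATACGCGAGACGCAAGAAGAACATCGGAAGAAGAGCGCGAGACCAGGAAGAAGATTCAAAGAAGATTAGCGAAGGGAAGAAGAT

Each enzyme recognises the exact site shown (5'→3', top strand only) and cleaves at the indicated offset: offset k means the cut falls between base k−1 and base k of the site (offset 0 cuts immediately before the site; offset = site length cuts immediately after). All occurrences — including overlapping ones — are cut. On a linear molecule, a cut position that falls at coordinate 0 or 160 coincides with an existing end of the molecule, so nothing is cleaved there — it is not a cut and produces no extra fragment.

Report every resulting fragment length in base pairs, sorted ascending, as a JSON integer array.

Scan for sites:
  OquI (AAGAAGA, off=0): starts [17, 36, 47, 62, 89, 103, 123, 134, 152] → cuts [17, 36, 47, 62, 89, 103, 123, 134, 152]
  GruII (GCGAGA, off=6): starts [6, 28, 54, 80, 112] → cuts [12, 34, 60, 86, 118]

Pooled cuts: [12, 17, 34, 36, 47, 60, 62, 86, 89, 103, 118, 123, 134, 152]

Fragment lengths:
  [0,12): 12 bp
  [12,17): 5 bp
  [17,34): 17 bp
  [34,36): 2 bp
  [36,47): 11 bp
  [47,60): 13 bp
  [60,62): 2 bp
  [62,86): 24 bp
  [86,89): 3 bp
  [89,103): 14 bp
  [103,118): 15 bp
  [118,123): 5 bp
  [123,134): 11 bp
  [134,152): 18 bp
  [152,160): 8 bp

[2,2,3,5,5,8,11,11,12,13,14,15,17,18,24]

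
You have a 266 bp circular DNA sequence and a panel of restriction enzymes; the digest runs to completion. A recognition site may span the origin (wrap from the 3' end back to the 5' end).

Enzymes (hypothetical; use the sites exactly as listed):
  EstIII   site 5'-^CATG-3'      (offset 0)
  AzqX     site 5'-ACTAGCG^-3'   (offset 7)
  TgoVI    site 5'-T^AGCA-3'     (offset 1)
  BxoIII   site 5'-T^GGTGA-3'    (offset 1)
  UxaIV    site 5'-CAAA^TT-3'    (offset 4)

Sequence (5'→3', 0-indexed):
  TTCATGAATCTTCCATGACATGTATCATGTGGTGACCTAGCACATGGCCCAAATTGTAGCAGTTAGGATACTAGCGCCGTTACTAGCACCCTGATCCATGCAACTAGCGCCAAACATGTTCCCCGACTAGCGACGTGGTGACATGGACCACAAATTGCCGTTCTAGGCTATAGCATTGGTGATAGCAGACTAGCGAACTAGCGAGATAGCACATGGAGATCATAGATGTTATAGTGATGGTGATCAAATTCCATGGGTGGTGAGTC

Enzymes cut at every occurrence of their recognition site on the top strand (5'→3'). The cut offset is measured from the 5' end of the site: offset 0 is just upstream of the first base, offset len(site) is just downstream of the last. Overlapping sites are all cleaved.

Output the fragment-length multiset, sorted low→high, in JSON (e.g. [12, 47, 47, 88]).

Scan for sites:
  EstIII (CATG, off=0): starts [2, 13, 18, 25, 42, 96, 114, 141, 211, 251] → cuts [2, 13, 18, 25, 42, 96, 114, 141, 211, 251]
  AzqX (ACTAGCG, off=7): starts [69, 102, 125, 188, 196] → cuts [76, 109, 132, 195, 203]
  TgoVI (TAGCA, off=1): starts [37, 56, 83, 170, 182, 206] → cuts [38, 57, 84, 171, 183, 207]
  BxoIII (TGGTGA, off=1): starts [29, 135, 176, 237, 257] → cuts [30, 136, 177, 238, 258]
  UxaIV (CAAATT, off=4): starts [49, 150, 244] → cuts [53, 154, 248]

All cut coordinates (distinct, sorted): [2, 13, 18, 25, 30, 38, 42, 53, 57, 76, 84, 96, 109, 114, 132, 136, 141, 154, 171, 177, 183, 195, 203, 207, 211, 238, 248, 251, 258]

Fragments:
  2→13: 11 bp
  13→18: 5 bp
  18→25: 7 bp
  25→30: 5 bp
  30→38: 8 bp
  38→42: 4 bp
  42→53: 11 bp
  53→57: 4 bp
  57→76: 19 bp
  76→84: 8 bp
  84→96: 12 bp
  96→109: 13 bp
  109→114: 5 bp
  114→132: 18 bp
  132→136: 4 bp
  136→141: 5 bp
  141→154: 13 bp
  154→171: 17 bp
  171→177: 6 bp
  177→183: 6 bp
  183→195: 12 bp
  195→203: 8 bp
  203→207: 4 bp
  207→211: 4 bp
  211→238: 27 bp
  238→248: 10 bp
  248→251: 3 bp
  251→258: 7 bp
  258→2 (wrap): 266-258+2 = 10 bp

[3,4,4,4,4,4,5,5,5,5,6,6,7,7,8,8,8,10,10,11,11,12,12,13,13,17,18,19,27]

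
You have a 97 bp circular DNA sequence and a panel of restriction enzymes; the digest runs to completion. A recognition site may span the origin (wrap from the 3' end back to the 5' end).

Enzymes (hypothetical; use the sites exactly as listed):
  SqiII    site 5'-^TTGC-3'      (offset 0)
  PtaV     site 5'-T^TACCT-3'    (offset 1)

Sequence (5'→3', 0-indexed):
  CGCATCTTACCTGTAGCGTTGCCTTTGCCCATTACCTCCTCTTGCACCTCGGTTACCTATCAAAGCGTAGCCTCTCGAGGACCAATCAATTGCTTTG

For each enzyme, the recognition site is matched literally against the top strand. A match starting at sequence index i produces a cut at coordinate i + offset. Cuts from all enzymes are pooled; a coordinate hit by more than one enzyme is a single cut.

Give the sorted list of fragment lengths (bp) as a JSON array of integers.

Per-enzyme occurrences:
  SqiII TTGC/0: at [18, 24, 41, 89, 94] ⇒ [18, 24, 41, 89, 94]
  PtaV TTACCT/1: at [6, 31, 52] ⇒ [7, 32, 53]

All cut coordinates (distinct, sorted): [7, 18, 24, 32, 41, 53, 89, 94]

Fragments:
  7→18: 11 bp
  18→24: 6 bp
  24→32: 8 bp
  32→41: 9 bp
  41→53: 12 bp
  53→89: 36 bp
  89→94: 5 bp
  94→7 (wrap): 97-94+7 = 10 bp

[5,6,8,9,10,11,12,36]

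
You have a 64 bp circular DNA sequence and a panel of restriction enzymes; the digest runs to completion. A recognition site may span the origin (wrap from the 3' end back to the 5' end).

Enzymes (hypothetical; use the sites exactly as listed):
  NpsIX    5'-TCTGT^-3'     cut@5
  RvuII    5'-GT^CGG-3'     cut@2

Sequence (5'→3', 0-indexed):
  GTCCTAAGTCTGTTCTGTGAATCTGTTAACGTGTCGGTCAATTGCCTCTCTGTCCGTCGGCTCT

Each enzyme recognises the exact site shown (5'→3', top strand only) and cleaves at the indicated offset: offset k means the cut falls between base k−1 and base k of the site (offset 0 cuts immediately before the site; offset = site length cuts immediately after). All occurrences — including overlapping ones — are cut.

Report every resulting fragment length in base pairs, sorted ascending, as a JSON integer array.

[4,5,8,8,9,11,19]

Per-enzyme occurrences:
  NpsIX (TCTGT, off=5): starts [8, 13, 21, 48, 61] → cuts [2, 13, 18, 26, 53]
  RvuII (GTCGG, off=2): starts [32, 55] → cuts [34, 57]

All cut coordinates (distinct, sorted): [2, 13, 18, 26, 34, 53, 57]

Fragment lengths:
  2→13: 11 bp
  13→18: 5 bp
  18→26: 8 bp
  26→34: 8 bp
  34→53: 19 bp
  53→57: 4 bp
  57→2 (wrap): 64-57+2 = 9 bp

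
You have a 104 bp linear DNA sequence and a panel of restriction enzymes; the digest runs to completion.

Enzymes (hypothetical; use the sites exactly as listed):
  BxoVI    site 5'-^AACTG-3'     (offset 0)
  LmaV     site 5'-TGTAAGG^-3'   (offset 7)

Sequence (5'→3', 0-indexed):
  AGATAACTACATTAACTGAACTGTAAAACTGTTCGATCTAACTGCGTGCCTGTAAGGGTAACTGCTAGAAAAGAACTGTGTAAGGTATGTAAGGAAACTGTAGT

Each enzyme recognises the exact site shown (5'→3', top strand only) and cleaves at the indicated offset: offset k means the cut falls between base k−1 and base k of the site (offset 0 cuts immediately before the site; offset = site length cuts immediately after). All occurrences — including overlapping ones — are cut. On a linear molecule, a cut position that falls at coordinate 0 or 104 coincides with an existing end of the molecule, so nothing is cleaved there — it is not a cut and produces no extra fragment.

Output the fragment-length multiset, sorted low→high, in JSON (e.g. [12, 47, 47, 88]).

[1,2,5,8,9,9,12,13,13,14,18]

Scan for sites:
  BxoVI (AACTG, off=0): starts [13, 18, 26, 39, 59, 73, 95] → cuts [13, 18, 26, 39, 59, 73, 95]
  LmaV (TGTAAGG, off=7): starts [50, 78, 87] → cuts [57, 85, 94]

Pooled cuts: [13, 18, 26, 39, 57, 59, 73, 85, 94, 95]

Fragments:
  [0,13): 13 bp
  [13,18): 5 bp
  [18,26): 8 bp
  [26,39): 13 bp
  [39,57): 18 bp
  [57,59): 2 bp
  [59,73): 14 bp
  [73,85): 12 bp
  [85,94): 9 bp
  [94,95): 1 bp
  [95,104): 9 bp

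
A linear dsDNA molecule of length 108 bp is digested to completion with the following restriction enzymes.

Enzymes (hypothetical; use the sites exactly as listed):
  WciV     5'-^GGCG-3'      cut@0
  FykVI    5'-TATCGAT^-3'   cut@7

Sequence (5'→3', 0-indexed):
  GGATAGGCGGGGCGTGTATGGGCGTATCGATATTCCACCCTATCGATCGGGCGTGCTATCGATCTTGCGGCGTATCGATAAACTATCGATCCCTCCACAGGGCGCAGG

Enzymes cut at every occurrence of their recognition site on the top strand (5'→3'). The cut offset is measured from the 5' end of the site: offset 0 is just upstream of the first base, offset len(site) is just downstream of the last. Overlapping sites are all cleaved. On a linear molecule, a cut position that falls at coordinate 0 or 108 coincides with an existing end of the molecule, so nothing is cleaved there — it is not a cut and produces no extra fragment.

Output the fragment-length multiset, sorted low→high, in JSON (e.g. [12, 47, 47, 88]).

Site scan:
  WciV GGCG/0: at [5, 10, 20, 49, 68, 100] ⇒ [5, 10, 20, 49, 68, 100]
  FykVI TATCGAT/7: at [24, 40, 56, 72, 83] ⇒ [31, 47, 63, 79, 90]

All cut coordinates (distinct, sorted): [5, 10, 20, 31, 47, 49, 63, 68, 79, 90, 100]

Fragment lengths:
  [0,5): 5 bp
  [5,10): 5 bp
  [10,20): 10 bp
  [20,31): 11 bp
  [31,47): 16 bp
  [47,49): 2 bp
  [49,63): 14 bp
  [63,68): 5 bp
  [68,79): 11 bp
  [79,90): 11 bp
  [90,100): 10 bp
  [100,108): 8 bp

[2,5,5,5,8,10,10,11,11,11,14,16]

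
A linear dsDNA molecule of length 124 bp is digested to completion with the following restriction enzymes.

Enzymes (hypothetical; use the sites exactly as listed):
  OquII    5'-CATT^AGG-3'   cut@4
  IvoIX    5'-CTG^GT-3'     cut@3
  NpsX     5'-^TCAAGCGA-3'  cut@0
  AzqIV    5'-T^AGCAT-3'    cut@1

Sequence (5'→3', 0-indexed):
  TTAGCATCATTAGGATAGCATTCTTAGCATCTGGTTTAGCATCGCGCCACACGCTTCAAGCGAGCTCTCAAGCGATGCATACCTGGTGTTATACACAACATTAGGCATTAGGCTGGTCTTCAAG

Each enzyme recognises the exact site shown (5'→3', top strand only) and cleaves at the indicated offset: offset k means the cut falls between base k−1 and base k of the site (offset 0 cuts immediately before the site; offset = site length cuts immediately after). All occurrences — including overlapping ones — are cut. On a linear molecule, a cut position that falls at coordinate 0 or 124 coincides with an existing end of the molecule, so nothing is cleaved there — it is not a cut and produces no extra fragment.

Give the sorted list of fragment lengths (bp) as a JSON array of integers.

Site scan:
  OquII CATTAGG/4: at [7, 98, 105] ⇒ [11, 102, 109]
  IvoIX CTGGT/3: at [30, 82, 112] ⇒ [33, 85, 115]
  NpsX TCAAGCGA/0: at [55, 67] ⇒ [55, 67]
  AzqIV TAGCAT/1: at [1, 15, 24, 36] ⇒ [2, 16, 25, 37]

Pooled cuts: [2, 11, 16, 25, 33, 37, 55, 67, 85, 102, 109, 115]

Fragment lengths:
  [0,2): 2 bp
  [2,11): 9 bp
  [11,16): 5 bp
  [16,25): 9 bp
  [25,33): 8 bp
  [33,37): 4 bp
  [37,55): 18 bp
  [55,67): 12 bp
  [67,85): 18 bp
  [85,102): 17 bp
  [102,109): 7 bp
  [109,115): 6 bp
  [115,124): 9 bp

[2,4,5,6,7,8,9,9,9,12,17,18,18]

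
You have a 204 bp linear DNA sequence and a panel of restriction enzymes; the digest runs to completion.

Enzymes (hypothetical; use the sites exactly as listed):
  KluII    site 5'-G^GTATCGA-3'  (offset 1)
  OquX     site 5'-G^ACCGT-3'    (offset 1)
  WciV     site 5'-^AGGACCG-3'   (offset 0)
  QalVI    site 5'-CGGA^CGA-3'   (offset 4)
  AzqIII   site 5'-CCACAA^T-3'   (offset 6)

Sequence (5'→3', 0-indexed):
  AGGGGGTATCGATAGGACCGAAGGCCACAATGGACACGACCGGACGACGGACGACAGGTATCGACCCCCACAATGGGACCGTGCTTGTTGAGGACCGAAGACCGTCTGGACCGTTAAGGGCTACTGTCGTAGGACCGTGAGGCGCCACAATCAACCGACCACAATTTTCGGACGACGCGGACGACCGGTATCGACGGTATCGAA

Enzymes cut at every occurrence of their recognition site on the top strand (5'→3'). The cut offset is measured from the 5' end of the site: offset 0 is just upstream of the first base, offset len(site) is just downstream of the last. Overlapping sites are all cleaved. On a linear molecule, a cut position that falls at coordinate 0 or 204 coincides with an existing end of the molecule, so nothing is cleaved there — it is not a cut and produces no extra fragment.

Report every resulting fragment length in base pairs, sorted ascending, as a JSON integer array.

[3,4,5,6,6,7,8,8,8,9,9,9,10,13,14,14,16,17,17,21]

Scan for sites:
  KluII GGTATCGA/1: at [4, 56, 186, 195] ⇒ [5, 57, 187, 196]
  OquX GACCGT/1: at [76, 99, 108, 132] ⇒ [77, 100, 109, 133]
  WciV AGGACCG/0: at [13, 90, 130] ⇒ [13, 90, 130]
  QalVI CGGACGA/4: at [40, 47, 168, 177] ⇒ [44, 51, 172, 181]
  AzqIII CCACAAT/6: at [24, 67, 144, 158] ⇒ [30, 73, 150, 164]

All cut coordinates (distinct, sorted): [5, 13, 30, 44, 51, 57, 73, 77, 90, 100, 109, 130, 133, 150, 164, 172, 181, 187, 196]

Fragment lengths:
  [0,5): 5 bp
  [5,13): 8 bp
  [13,30): 17 bp
  [30,44): 14 bp
  [44,51): 7 bp
  [51,57): 6 bp
  [57,73): 16 bp
  [73,77): 4 bp
  [77,90): 13 bp
  [90,100): 10 bp
  [100,109): 9 bp
  [109,130): 21 bp
  [130,133): 3 bp
  [133,150): 17 bp
  [150,164): 14 bp
  [164,172): 8 bp
  [172,181): 9 bp
  [181,187): 6 bp
  [187,196): 9 bp
  [196,204): 8 bp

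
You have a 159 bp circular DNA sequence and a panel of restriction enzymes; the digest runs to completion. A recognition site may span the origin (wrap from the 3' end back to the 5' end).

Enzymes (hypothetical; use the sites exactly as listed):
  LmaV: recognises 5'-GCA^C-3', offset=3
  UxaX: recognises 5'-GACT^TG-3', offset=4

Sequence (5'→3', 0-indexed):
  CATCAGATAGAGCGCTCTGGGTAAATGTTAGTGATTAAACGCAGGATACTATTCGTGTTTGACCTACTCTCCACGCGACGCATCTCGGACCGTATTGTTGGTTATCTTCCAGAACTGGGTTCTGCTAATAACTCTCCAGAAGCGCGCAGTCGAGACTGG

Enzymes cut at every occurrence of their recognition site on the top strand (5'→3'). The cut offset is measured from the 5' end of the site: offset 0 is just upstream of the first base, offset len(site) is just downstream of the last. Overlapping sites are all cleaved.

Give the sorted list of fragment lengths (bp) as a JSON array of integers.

[159]

Scan for sites:
  LmaV (GCAC, off=3): no sites
  UxaX (GACTTG, off=4): no sites

Pooled cuts: ∅

Fragment lengths:
  no cuts → one circular fragment of 159 bp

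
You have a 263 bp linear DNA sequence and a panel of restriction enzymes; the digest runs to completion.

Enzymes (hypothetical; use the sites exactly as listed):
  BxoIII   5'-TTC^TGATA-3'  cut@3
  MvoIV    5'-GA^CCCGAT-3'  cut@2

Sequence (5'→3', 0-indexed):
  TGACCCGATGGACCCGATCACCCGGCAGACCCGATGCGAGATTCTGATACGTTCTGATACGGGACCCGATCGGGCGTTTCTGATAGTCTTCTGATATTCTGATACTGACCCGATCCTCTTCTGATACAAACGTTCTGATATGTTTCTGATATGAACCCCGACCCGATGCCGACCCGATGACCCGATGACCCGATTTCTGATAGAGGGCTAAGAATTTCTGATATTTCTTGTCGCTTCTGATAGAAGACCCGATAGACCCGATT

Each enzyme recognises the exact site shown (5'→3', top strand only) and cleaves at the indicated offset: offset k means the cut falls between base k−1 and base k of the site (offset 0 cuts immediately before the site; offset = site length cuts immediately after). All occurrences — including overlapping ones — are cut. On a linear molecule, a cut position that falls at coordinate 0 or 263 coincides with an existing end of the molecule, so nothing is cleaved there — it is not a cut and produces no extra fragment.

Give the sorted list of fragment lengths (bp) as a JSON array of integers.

Site scan:
  BxoIII (TTCTGATA, off=3): starts [41, 51, 77, 88, 96, 118, 132, 143, 194, 215, 234] → cuts [44, 54, 80, 91, 99, 121, 135, 146, 197, 218, 237]
  MvoIV (GACCCGAT, off=2): starts [1, 10, 27, 62, 106, 159, 170, 178, 186, 245, 254] → cuts [3, 12, 29, 64, 108, 161, 172, 180, 188, 247, 256]

All cut coordinates (distinct, sorted): [3, 12, 29, 44, 54, 64, 80, 91, 99, 108, 121, 135, 146, 161, 172, 180, 188, 197, 218, 237, 247, 256]

Fragment lengths:
  [0,3): 3 bp
  [3,12): 9 bp
  [12,29): 17 bp
  [29,44): 15 bp
  [44,54): 10 bp
  [54,64): 10 bp
  [64,80): 16 bp
  [80,91): 11 bp
  [91,99): 8 bp
  [99,108): 9 bp
  [108,121): 13 bp
  [121,135): 14 bp
  [135,146): 11 bp
  [146,161): 15 bp
  [161,172): 11 bp
  [172,180): 8 bp
  [180,188): 8 bp
  [188,197): 9 bp
  [197,218): 21 bp
  [218,237): 19 bp
  [237,247): 10 bp
  [247,256): 9 bp
  [256,263): 7 bp

[3,7,8,8,8,9,9,9,9,10,10,10,11,11,11,13,14,15,15,16,17,19,21]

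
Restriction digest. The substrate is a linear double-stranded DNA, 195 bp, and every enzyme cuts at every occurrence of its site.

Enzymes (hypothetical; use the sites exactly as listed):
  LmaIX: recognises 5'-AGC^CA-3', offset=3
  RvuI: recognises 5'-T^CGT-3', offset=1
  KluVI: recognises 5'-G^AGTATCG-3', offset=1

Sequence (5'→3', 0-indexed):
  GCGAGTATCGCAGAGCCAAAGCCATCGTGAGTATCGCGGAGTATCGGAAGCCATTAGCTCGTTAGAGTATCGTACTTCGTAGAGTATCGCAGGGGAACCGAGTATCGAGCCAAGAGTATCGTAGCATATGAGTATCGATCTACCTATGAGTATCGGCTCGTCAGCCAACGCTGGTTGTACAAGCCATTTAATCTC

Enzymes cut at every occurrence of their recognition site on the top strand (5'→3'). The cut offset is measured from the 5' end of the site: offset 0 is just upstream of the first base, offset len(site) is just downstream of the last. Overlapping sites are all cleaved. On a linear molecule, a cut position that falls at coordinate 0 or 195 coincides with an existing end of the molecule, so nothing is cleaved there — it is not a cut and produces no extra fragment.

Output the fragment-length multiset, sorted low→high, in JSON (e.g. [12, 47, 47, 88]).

[3,3,4,4,5,5,5,6,6,7,7,8,10,10,10,11,11,12,13,18,18,19]

Per-enzyme occurrences:
  LmaIX (AGCCA, off=3): starts [13, 19, 48, 107, 162, 181] → cuts [16, 22, 51, 110, 165, 184]
  RvuI (TCGT, off=1): starts [24, 58, 69, 76, 118, 157] → cuts [25, 59, 70, 77, 119, 158]
  KluVI (GAGTATCG, off=1): starts [2, 28, 38, 64, 81, 99, 113, 129, 147] → cuts [3, 29, 39, 65, 82, 100, 114, 130, 148]

Pooled cuts: [3, 16, 22, 25, 29, 39, 51, 59, 65, 70, 77, 82, 100, 110, 114, 119, 130, 148, 158, 165, 184]

Fragments:
  [0,3): 3 bp
  [3,16): 13 bp
  [16,22): 6 bp
  [22,25): 3 bp
  [25,29): 4 bp
  [29,39): 10 bp
  [39,51): 12 bp
  [51,59): 8 bp
  [59,65): 6 bp
  [65,70): 5 bp
  [70,77): 7 bp
  [77,82): 5 bp
  [82,100): 18 bp
  [100,110): 10 bp
  [110,114): 4 bp
  [114,119): 5 bp
  [119,130): 11 bp
  [130,148): 18 bp
  [148,158): 10 bp
  [158,165): 7 bp
  [165,184): 19 bp
  [184,195): 11 bp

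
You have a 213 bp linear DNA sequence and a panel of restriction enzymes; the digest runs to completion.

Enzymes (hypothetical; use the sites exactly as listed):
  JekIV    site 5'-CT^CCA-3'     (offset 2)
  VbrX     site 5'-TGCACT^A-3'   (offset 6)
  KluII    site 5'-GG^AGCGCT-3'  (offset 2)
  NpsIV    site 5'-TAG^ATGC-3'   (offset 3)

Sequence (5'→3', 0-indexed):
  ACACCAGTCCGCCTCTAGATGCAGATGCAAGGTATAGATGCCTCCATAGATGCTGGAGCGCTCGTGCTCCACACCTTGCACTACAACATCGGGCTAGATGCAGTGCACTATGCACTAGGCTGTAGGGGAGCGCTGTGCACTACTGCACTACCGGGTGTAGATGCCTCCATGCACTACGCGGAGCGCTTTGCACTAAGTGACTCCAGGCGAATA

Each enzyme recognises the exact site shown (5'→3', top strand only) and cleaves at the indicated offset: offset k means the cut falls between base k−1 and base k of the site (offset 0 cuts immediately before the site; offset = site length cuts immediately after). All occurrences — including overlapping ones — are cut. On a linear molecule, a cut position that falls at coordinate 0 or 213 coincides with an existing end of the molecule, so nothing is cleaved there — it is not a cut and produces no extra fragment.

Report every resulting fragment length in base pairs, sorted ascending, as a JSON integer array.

[6,6,6,6,7,7,8,8,9,11,11,12,12,12,13,13,14,15,18,19]

Scan for sites:
  JekIV CTCCA/2: at [41, 66, 164, 200] ⇒ [43, 68, 166, 202]
  VbrX TGCACTA/6: at [76, 103, 110, 135, 143, 169, 188] ⇒ [82, 109, 116, 141, 149, 175, 194]
  KluII GGAGCGCT/2: at [54, 126, 179] ⇒ [56, 128, 181]
  NpsIV TAGATGC/3: at [15, 34, 46, 94, 157] ⇒ [18, 37, 49, 97, 160]

All cut coordinates (distinct, sorted): [18, 37, 43, 49, 56, 68, 82, 97, 109, 116, 128, 141, 149, 160, 166, 175, 181, 194, 202]

Fragments:
  [0,18): 18 bp
  [18,37): 19 bp
  [37,43): 6 bp
  [43,49): 6 bp
  [49,56): 7 bp
  [56,68): 12 bp
  [68,82): 14 bp
  [82,97): 15 bp
  [97,109): 12 bp
  [109,116): 7 bp
  [116,128): 12 bp
  [128,141): 13 bp
  [141,149): 8 bp
  [149,160): 11 bp
  [160,166): 6 bp
  [166,175): 9 bp
  [175,181): 6 bp
  [181,194): 13 bp
  [194,202): 8 bp
  [202,213): 11 bp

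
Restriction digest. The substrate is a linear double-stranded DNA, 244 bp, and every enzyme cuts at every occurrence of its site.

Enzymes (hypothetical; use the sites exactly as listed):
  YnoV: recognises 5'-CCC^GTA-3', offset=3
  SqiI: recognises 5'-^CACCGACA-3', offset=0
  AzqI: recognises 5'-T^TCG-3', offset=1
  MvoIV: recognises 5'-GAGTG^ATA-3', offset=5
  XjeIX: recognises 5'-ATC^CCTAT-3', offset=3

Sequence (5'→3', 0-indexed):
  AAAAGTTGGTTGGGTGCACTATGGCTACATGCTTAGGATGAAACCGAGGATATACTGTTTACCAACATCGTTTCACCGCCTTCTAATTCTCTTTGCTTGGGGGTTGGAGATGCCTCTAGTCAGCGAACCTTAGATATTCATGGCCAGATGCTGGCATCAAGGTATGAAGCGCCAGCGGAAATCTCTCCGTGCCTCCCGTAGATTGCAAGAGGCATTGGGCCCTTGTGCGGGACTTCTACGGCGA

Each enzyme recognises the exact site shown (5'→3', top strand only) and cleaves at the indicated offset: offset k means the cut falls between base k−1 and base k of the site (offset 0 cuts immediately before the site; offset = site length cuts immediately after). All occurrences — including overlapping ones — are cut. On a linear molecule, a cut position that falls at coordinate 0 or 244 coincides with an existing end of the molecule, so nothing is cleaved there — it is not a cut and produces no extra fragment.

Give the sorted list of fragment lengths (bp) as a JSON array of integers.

Per-enzyme occurrences:
  YnoV CCCGTA/3: at [194] ⇒ [197]
  SqiI (CACCGACA, off=0): no sites
  AzqI (TTCG, off=1): no sites
  MvoIV (GAGTGATA, off=5): no sites
  XjeIX (ATCCCTAT, off=3): no sites

All cut coordinates (distinct, sorted): [197]

Fragment lengths:
  [0,197): 197 bp
  [197,244): 47 bp

[47,197]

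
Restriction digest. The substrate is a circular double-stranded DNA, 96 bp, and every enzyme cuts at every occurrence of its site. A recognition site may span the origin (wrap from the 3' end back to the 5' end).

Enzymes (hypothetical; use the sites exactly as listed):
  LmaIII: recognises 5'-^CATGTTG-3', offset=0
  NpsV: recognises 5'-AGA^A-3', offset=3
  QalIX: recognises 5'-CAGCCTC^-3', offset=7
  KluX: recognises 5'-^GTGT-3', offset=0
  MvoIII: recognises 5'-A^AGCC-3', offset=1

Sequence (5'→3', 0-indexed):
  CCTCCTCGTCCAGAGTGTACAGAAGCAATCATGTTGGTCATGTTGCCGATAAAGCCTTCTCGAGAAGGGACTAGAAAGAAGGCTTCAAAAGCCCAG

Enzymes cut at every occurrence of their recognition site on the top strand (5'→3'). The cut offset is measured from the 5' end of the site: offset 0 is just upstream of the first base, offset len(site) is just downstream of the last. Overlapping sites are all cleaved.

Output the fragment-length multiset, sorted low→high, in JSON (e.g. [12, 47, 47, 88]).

Scan for sites:
  LmaIII CATGTTG/0: at [29, 38] ⇒ [29, 38]
  NpsV AGAA/3: at [20, 62, 72, 76] ⇒ [23, 65, 75, 79]
  QalIX CAGCCTC/7: at [93] ⇒ [4]
  KluX GTGT/0: at [14] ⇒ [14]
  MvoIII AAGCC/1: at [51, 88] ⇒ [52, 89]

All cut coordinates (distinct, sorted): [4, 14, 23, 29, 38, 52, 65, 75, 79, 89]

Fragment lengths:
  4→14: 10 bp
  14→23: 9 bp
  23→29: 6 bp
  29→38: 9 bp
  38→52: 14 bp
  52→65: 13 bp
  65→75: 10 bp
  75→79: 4 bp
  79→89: 10 bp
  89→4 (wrap): 96-89+4 = 11 bp

[4,6,9,9,10,10,10,11,13,14]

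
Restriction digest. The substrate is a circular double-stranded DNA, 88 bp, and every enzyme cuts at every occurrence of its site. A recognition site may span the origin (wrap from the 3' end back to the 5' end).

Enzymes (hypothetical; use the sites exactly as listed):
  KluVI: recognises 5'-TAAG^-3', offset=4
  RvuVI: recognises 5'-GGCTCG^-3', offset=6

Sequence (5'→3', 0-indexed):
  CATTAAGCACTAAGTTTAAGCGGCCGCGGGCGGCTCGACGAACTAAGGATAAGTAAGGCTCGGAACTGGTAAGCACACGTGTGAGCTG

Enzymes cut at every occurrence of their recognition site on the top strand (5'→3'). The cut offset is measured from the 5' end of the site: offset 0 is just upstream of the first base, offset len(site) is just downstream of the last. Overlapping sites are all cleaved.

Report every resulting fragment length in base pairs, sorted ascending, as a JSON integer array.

Scan for sites:
  KluVI (TAAG, off=4): starts [3, 10, 16, 43, 49, 53, 69] → cuts [7, 14, 20, 47, 53, 57, 73]
  RvuVI (GGCTCG, off=6): starts [31, 56] → cuts [37, 62]

Pooled cuts: [7, 14, 20, 37, 47, 53, 57, 62, 73]

Fragment lengths:
  7→14: 7 bp
  14→20: 6 bp
  20→37: 17 bp
  37→47: 10 bp
  47→53: 6 bp
  53→57: 4 bp
  57→62: 5 bp
  62→73: 11 bp
  73→7 (wrap): 88-73+7 = 22 bp

[4,5,6,6,7,10,11,17,22]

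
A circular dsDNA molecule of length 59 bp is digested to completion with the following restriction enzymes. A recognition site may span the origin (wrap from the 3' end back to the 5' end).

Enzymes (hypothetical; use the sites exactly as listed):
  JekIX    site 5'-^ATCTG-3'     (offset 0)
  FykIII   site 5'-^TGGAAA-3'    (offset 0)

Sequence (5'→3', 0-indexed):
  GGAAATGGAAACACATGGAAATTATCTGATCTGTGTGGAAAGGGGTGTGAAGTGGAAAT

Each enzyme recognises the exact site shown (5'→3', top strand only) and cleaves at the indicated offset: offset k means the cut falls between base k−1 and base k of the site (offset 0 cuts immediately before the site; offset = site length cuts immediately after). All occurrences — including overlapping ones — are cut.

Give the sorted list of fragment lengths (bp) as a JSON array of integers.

[5,6,6,7,8,10,17]

Site scan:
  JekIX (ATCTG, off=0): starts [23, 28] → cuts [23, 28]
  FykIII (TGGAAA, off=0): starts [5, 15, 35, 52, 58] → cuts [5, 15, 35, 52, 58]

Pooled cuts: [5, 15, 23, 28, 35, 52, 58]

Fragment lengths:
  5→15: 10 bp
  15→23: 8 bp
  23→28: 5 bp
  28→35: 7 bp
  35→52: 17 bp
  52→58: 6 bp
  58→5 (wrap): 59-58+5 = 6 bp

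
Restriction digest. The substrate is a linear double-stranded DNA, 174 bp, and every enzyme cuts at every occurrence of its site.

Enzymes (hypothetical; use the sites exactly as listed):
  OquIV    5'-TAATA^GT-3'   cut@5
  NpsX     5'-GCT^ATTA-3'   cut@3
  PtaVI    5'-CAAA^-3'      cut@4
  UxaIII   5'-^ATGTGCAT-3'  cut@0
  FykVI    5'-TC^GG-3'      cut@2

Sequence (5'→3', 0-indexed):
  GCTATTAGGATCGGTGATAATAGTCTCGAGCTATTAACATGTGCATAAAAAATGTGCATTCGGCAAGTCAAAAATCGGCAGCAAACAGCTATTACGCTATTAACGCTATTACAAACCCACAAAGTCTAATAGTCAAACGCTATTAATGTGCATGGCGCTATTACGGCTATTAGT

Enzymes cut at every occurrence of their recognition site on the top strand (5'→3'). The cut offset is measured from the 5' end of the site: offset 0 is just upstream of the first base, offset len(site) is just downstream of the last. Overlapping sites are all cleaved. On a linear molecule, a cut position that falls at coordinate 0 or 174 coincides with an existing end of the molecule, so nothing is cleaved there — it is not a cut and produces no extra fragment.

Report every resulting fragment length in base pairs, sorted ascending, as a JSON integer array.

Site scan:
  OquIV TAATAGT/5: at [17, 126] ⇒ [22, 131]
  NpsX GCTATTA/3: at [0, 29, 87, 95, 104, 138, 156, 165] ⇒ [3, 32, 90, 98, 107, 141, 159, 168]
  PtaVI CAAA/4: at [68, 81, 111, 119, 133] ⇒ [72, 85, 115, 123, 137]
  UxaIII ATGTGCAT/0: at [38, 51, 145] ⇒ [38, 51, 145]
  FykVI TCGG/2: at [10, 59, 74] ⇒ [12, 61, 76]

All cut coordinates (distinct, sorted): [3, 12, 22, 32, 38, 51, 61, 72, 76, 85, 90, 98, 107, 115, 123, 131, 137, 141, 145, 159, 168]

Fragments:
  [0,3): 3 bp
  [3,12): 9 bp
  [12,22): 10 bp
  [22,32): 10 bp
  [32,38): 6 bp
  [38,51): 13 bp
  [51,61): 10 bp
  [61,72): 11 bp
  [72,76): 4 bp
  [76,85): 9 bp
  [85,90): 5 bp
  [90,98): 8 bp
  [98,107): 9 bp
  [107,115): 8 bp
  [115,123): 8 bp
  [123,131): 8 bp
  [131,137): 6 bp
  [137,141): 4 bp
  [141,145): 4 bp
  [145,159): 14 bp
  [159,168): 9 bp
  [168,174): 6 bp

[3,4,4,4,5,6,6,6,8,8,8,8,9,9,9,9,10,10,10,11,13,14]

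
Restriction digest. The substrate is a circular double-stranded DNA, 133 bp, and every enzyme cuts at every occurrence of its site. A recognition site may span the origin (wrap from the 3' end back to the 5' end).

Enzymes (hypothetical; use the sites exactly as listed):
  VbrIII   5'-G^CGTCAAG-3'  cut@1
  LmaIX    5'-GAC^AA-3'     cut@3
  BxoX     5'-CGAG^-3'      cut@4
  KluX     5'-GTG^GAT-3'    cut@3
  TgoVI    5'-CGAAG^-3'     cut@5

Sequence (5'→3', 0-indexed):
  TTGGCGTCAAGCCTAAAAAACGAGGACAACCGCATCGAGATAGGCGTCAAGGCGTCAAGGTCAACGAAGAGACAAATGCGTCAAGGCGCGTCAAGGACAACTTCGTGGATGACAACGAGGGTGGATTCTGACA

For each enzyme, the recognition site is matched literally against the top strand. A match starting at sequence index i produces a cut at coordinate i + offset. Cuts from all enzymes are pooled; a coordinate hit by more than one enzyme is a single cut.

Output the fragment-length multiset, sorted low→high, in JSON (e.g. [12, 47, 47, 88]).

Per-enzyme occurrences:
  VbrIII GCGTCAAG/1: at [3, 43, 51, 77, 87] ⇒ [4, 44, 52, 78, 88]
  LmaIX GACAA/3: at [24, 70, 95, 110] ⇒ [27, 73, 98, 113]
  BxoX CGAG/4: at [20, 35, 115] ⇒ [24, 39, 119]
  KluX GTGGAT/3: at [104, 120] ⇒ [107, 123]
  TgoVI CGAAG/5: at [64] ⇒ [69]

Pooled cuts: [4, 24, 27, 39, 44, 52, 69, 73, 78, 88, 98, 107, 113, 119, 123]

Fragment lengths:
  4→24: 20 bp
  24→27: 3 bp
  27→39: 12 bp
  39→44: 5 bp
  44→52: 8 bp
  52→69: 17 bp
  69→73: 4 bp
  73→78: 5 bp
  78→88: 10 bp
  88→98: 10 bp
  98→107: 9 bp
  107→113: 6 bp
  113→119: 6 bp
  119→123: 4 bp
  123→4 (wrap): 133-123+4 = 14 bp

[3,4,4,5,5,6,6,8,9,10,10,12,14,17,20]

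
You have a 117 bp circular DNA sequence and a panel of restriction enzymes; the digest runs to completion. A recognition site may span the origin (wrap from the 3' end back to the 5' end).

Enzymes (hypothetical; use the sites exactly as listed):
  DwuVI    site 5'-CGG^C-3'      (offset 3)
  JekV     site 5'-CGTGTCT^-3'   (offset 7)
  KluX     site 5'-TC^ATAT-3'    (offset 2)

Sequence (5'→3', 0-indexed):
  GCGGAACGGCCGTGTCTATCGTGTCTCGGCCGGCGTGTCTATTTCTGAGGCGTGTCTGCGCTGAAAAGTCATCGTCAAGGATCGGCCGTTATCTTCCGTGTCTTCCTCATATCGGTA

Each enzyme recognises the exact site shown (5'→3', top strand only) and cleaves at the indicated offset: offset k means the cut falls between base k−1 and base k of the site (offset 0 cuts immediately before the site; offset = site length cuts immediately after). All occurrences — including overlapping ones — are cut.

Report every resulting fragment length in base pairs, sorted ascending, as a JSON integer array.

[3,4,5,7,8,9,17,18,18,28]

Per-enzyme occurrences:
  DwuVI (CGGC, off=3): starts [6, 26, 30, 82] → cuts [9, 29, 33, 85]
  JekV (CGTGTCT, off=7): starts [10, 19, 33, 50, 96] → cuts [17, 26, 40, 57, 103]
  KluX (TCATAT, off=2): starts [106] → cuts [108]

All cut coordinates (distinct, sorted): [9, 17, 26, 29, 33, 40, 57, 85, 103, 108]

Fragment lengths:
  9→17: 8 bp
  17→26: 9 bp
  26→29: 3 bp
  29→33: 4 bp
  33→40: 7 bp
  40→57: 17 bp
  57→85: 28 bp
  85→103: 18 bp
  103→108: 5 bp
  108→9 (wrap): 117-108+9 = 18 bp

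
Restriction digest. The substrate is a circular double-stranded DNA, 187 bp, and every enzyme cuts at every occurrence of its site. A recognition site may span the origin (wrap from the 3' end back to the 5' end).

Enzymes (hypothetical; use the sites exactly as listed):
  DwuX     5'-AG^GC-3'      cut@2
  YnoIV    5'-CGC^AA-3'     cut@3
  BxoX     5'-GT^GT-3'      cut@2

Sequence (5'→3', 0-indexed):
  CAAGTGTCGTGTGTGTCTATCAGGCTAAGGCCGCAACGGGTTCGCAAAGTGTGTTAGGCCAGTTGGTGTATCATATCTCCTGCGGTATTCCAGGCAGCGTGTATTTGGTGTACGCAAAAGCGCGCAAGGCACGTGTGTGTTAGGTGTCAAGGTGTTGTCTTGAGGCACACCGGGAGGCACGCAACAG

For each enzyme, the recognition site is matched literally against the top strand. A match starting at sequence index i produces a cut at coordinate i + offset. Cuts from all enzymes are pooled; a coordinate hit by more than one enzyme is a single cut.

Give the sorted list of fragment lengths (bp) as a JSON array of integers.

[2,2,2,2,2,3,5,5,5,5,6,6,6,6,7,7,8,9,9,10,10,10,11,11,12,26]

Per-enzyme occurrences:
  DwuX (AGGC, off=2): starts [21, 27, 55, 91, 126, 162, 174] → cuts [23, 29, 57, 93, 128, 164, 176]
  YnoIV (CGCAA, off=3): starts [31, 42, 112, 122, 179] → cuts [34, 45, 115, 125, 182]
  BxoX (GTGT, off=2): starts [3, 8, 10, 12, 48, 50, 65, 98, 107, 132, 134, 136, 143, 151] → cuts [5, 10, 12, 14, 50, 52, 67, 100, 109, 134, 136, 138, 145, 153]

All cut coordinates (distinct, sorted): [5, 10, 12, 14, 23, 29, 34, 45, 50, 52, 57, 67, 93, 100, 109, 115, 125, 128, 134, 136, 138, 145, 153, 164, 176, 182]

Fragment lengths:
  5→10: 5 bp
  10→12: 2 bp
  12→14: 2 bp
  14→23: 9 bp
  23→29: 6 bp
  29→34: 5 bp
  34→45: 11 bp
  45→50: 5 bp
  50→52: 2 bp
  52→57: 5 bp
  57→67: 10 bp
  67→93: 26 bp
  93→100: 7 bp
  100→109: 9 bp
  109→115: 6 bp
  115→125: 10 bp
  125→128: 3 bp
  128→134: 6 bp
  134→136: 2 bp
  136→138: 2 bp
  138→145: 7 bp
  145→153: 8 bp
  153→164: 11 bp
  164→176: 12 bp
  176→182: 6 bp
  182→5 (wrap): 187-182+5 = 10 bp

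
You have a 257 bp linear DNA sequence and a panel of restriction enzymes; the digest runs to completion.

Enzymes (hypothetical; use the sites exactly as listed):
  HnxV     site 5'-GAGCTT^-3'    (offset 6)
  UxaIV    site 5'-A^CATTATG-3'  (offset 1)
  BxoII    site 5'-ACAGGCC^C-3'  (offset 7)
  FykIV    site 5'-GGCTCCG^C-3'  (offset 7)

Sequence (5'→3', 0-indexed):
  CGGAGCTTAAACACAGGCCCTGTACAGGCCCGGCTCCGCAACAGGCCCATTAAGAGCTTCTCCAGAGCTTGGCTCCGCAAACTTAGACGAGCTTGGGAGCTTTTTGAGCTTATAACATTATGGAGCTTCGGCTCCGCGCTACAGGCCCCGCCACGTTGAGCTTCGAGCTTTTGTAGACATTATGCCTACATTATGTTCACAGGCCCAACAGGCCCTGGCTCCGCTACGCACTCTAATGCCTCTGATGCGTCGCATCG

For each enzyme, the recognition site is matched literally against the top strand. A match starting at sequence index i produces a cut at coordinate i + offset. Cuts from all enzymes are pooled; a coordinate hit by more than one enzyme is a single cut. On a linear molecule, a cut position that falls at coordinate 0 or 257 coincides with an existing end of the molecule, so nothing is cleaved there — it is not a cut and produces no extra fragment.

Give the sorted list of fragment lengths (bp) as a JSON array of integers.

[4,7,7,7,8,8,8,8,9,9,9,9,11,11,11,11,11,12,13,16,17,17,34]

Per-enzyme occurrences:
  HnxV GAGCTT/6: at [2, 53, 64, 88, 96, 105, 122, 157, 164] ⇒ [8, 59, 70, 94, 102, 111, 128, 163, 170]
  UxaIV ACATTATG/1: at [114, 176, 187] ⇒ [115, 177, 188]
  BxoII ACAGGCCC/7: at [12, 23, 40, 140, 198, 207] ⇒ [19, 30, 47, 147, 205, 214]
  FykIV GGCTCCGC/7: at [31, 70, 129, 216] ⇒ [38, 77, 136, 223]

All cut coordinates (distinct, sorted): [8, 19, 30, 38, 47, 59, 70, 77, 94, 102, 111, 115, 128, 136, 147, 163, 170, 177, 188, 205, 214, 223]

Fragments:
  [0,8): 8 bp
  [8,19): 11 bp
  [19,30): 11 bp
  [30,38): 8 bp
  [38,47): 9 bp
  [47,59): 12 bp
  [59,70): 11 bp
  [70,77): 7 bp
  [77,94): 17 bp
  [94,102): 8 bp
  [102,111): 9 bp
  [111,115): 4 bp
  [115,128): 13 bp
  [128,136): 8 bp
  [136,147): 11 bp
  [147,163): 16 bp
  [163,170): 7 bp
  [170,177): 7 bp
  [177,188): 11 bp
  [188,205): 17 bp
  [205,214): 9 bp
  [214,223): 9 bp
  [223,257): 34 bp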